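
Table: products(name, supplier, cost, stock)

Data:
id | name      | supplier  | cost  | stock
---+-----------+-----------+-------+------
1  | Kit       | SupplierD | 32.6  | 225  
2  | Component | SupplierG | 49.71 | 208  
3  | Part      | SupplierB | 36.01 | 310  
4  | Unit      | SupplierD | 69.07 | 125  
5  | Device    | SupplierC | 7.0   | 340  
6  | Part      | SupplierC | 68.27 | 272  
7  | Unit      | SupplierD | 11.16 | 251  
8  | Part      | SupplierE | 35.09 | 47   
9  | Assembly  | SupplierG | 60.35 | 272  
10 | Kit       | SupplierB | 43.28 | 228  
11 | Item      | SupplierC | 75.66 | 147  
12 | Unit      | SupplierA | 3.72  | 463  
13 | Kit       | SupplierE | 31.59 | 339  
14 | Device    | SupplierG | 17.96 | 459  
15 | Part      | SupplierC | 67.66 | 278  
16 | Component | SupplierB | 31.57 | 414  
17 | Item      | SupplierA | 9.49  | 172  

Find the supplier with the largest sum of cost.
SELECT supplier, SUM(cost) as val
FROM products
GROUP BY supplier
ORDER BY val DESC
LIMIT 1

Result: SupplierC with sum(cost) = 218.59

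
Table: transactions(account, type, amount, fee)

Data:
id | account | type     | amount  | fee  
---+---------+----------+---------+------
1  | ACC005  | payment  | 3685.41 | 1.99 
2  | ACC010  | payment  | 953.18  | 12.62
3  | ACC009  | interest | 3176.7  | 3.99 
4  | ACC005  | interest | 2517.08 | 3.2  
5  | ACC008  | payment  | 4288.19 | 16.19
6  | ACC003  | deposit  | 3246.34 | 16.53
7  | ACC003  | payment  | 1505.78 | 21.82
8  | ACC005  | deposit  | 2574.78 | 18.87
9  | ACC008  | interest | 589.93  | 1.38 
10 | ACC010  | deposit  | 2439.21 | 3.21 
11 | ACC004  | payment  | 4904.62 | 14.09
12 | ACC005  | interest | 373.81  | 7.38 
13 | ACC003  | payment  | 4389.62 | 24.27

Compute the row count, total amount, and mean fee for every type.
SELECT type,
       COUNT(*) as cnt,
       SUM(amount) as total_amount,
       AVG(fee) as avg_fee
FROM transactions
GROUP BY type

Result:
  deposit: 3 records, 8260.33 total amount, 12.87 avg fee
  interest: 4 records, 6657.52 total amount, 3.99 avg fee
  payment: 6 records, 19726.80 total amount, 15.16 avg fee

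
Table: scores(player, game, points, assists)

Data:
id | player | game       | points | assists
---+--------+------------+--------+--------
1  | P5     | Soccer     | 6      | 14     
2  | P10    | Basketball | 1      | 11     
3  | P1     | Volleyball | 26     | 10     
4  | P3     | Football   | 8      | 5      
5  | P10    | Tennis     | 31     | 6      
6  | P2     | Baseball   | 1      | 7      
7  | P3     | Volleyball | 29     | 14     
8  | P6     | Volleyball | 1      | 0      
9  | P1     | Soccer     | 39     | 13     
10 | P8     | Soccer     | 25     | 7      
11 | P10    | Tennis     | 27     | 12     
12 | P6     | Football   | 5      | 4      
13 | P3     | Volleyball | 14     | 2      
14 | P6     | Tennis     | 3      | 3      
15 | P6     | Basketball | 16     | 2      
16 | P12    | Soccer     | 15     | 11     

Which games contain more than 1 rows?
SELECT game, COUNT(*) as cnt
FROM scores
GROUP BY game
HAVING COUNT(*) > 1

Result:
  Basketball: 2
  Football: 2
  Soccer: 4
  Tennis: 3
  Volleyball: 4

Note: HAVING filters groups after aggregation, WHERE filters rows before.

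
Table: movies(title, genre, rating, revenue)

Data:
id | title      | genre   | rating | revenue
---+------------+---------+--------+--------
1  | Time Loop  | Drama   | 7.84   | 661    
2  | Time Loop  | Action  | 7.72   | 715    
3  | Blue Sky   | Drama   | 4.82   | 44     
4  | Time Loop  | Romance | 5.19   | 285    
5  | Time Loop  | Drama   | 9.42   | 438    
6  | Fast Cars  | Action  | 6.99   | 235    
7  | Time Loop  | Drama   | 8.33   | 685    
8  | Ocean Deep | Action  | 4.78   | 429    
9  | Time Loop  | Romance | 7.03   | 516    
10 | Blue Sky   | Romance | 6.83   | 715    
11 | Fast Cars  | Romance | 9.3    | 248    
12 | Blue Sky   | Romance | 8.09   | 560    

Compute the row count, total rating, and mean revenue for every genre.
SELECT genre,
       COUNT(*) as cnt,
       SUM(rating) as total_rating,
       AVG(revenue) as avg_revenue
FROM movies
GROUP BY genre

Result:
  Action: 3 records, 19.49 total rating, 459.67 avg revenue
  Drama: 4 records, 30.41 total rating, 457.00 avg revenue
  Romance: 5 records, 36.44 total rating, 464.80 avg revenue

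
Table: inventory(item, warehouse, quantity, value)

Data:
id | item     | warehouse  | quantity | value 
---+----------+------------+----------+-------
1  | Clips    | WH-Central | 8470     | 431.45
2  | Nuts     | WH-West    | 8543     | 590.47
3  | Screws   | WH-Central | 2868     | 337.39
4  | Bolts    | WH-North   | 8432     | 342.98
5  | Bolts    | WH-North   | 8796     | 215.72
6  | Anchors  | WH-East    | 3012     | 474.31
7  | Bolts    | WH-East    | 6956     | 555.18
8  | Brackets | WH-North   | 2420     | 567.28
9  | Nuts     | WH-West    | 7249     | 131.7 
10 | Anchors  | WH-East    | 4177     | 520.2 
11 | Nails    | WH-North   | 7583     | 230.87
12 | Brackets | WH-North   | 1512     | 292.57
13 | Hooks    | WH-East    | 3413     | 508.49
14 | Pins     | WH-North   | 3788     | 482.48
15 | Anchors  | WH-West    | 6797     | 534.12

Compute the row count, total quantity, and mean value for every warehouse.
SELECT warehouse,
       COUNT(*) as cnt,
       SUM(quantity) as total_quantity,
       AVG(value) as avg_value
FROM inventory
GROUP BY warehouse

Result:
  WH-Central: 2 records, 11338 total quantity, 384.42 avg value
  WH-East: 4 records, 17558 total quantity, 514.55 avg value
  WH-North: 6 records, 32531 total quantity, 355.32 avg value
  WH-West: 3 records, 22589 total quantity, 418.76 avg value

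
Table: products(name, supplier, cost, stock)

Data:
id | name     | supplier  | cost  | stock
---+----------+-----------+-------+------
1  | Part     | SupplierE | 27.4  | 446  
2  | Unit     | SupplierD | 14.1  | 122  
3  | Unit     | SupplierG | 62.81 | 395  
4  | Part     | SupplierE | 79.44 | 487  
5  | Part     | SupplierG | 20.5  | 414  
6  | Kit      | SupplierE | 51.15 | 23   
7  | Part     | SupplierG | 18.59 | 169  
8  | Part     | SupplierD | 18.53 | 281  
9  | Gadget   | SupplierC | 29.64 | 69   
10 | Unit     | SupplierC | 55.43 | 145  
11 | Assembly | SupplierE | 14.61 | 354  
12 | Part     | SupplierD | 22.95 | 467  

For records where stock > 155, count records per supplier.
SELECT supplier, COUNT(*)
FROM products
WHERE stock > 155
GROUP BY supplier

Note: WHERE filters rows before grouping.

Result:
  SupplierD: 2
  SupplierE: 3
  SupplierG: 3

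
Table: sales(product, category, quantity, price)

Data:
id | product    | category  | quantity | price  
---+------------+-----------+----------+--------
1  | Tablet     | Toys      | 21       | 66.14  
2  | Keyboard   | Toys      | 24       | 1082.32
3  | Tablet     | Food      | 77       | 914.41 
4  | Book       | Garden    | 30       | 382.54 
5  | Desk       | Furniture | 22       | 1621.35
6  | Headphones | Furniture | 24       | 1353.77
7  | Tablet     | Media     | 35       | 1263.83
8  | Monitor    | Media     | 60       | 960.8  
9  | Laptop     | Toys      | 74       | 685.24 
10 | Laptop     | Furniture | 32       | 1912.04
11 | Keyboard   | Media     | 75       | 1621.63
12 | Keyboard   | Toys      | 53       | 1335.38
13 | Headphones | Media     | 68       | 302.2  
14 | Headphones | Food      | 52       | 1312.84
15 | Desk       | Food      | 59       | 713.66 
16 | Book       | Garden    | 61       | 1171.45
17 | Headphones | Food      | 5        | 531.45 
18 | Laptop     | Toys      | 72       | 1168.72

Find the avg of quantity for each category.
SELECT category, AVG(quantity) as result
FROM sales
GROUP BY category

Result:
  Food: 48.25
  Furniture: 26.00
  Garden: 45.50
  Media: 59.50
  Toys: 48.80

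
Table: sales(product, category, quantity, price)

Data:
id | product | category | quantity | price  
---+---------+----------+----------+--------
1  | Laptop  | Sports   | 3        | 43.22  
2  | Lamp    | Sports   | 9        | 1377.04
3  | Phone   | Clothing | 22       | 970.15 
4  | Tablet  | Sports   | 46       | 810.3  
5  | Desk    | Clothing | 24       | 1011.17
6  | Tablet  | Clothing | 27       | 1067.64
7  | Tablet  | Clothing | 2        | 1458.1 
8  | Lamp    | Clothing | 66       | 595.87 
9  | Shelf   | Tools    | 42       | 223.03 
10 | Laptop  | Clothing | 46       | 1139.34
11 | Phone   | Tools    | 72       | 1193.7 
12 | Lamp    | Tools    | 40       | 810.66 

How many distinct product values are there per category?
SELECT category, COUNT(DISTINCT product)
FROM sales
GROUP BY category

Result:
  Clothing: 5 distinct
  Sports: 3 distinct
  Tools: 3 distinct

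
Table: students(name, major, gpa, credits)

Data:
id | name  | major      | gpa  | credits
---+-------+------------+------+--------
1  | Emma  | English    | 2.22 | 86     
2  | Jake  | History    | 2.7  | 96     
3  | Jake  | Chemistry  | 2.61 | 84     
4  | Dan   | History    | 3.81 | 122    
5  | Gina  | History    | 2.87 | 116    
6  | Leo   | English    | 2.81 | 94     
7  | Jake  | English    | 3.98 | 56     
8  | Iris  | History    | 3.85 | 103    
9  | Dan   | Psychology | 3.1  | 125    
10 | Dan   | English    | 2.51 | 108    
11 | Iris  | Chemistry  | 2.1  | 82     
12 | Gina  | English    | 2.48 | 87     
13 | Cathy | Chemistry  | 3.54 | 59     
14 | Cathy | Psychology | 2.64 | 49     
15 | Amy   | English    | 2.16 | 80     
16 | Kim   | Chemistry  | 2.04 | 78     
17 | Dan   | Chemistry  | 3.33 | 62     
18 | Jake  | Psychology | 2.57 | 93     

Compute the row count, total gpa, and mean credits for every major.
SELECT major,
       COUNT(*) as cnt,
       SUM(gpa) as total_gpa,
       AVG(credits) as avg_credits
FROM students
GROUP BY major

Result:
  Chemistry: 5 records, 13.62 total gpa, 73.00 avg credits
  English: 6 records, 16.16 total gpa, 85.17 avg credits
  History: 4 records, 13.23 total gpa, 109.25 avg credits
  Psychology: 3 records, 8.31 total gpa, 89.00 avg credits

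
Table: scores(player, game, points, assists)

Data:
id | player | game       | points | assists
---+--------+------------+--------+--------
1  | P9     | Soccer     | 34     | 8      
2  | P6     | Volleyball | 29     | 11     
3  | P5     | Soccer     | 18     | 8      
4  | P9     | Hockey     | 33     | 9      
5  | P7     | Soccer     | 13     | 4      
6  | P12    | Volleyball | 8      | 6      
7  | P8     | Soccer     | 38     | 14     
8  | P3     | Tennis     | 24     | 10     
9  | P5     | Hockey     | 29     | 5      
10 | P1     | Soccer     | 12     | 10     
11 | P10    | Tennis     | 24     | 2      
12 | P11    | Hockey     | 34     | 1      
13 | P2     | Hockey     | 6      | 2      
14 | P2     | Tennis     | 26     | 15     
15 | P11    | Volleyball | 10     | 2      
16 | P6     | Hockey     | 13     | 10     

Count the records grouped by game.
SELECT game, COUNT(*) as count
FROM scores
GROUP BY game

Result:
  Hockey: 5
  Soccer: 5
  Tennis: 3
  Volleyball: 3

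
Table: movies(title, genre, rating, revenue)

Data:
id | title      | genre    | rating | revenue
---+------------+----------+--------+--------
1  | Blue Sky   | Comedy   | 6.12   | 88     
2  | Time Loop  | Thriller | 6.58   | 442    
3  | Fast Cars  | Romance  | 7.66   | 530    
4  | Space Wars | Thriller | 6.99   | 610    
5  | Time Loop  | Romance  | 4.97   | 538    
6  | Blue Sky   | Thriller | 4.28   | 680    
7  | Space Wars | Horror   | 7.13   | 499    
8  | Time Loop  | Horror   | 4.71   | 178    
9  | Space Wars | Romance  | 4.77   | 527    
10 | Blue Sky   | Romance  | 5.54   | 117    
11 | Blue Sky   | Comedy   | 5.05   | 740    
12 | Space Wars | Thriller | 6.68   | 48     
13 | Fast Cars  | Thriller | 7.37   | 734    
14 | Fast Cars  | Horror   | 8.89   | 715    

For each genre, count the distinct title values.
SELECT genre, COUNT(DISTINCT title)
FROM movies
GROUP BY genre

Result:
  Comedy: 1 distinct
  Horror: 3 distinct
  Romance: 4 distinct
  Thriller: 4 distinct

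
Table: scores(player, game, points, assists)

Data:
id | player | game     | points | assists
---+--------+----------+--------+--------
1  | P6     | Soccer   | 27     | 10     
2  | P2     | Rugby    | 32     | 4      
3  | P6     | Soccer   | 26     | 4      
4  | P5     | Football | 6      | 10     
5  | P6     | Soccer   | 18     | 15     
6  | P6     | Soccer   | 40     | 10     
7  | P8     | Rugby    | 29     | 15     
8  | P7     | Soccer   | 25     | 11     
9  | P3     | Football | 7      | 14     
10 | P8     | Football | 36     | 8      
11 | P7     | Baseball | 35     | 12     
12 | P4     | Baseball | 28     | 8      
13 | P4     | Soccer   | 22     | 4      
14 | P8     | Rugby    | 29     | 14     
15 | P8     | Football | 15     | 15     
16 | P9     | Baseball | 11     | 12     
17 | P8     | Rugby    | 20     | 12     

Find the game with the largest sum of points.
SELECT game, SUM(points) as val
FROM scores
GROUP BY game
ORDER BY val DESC
LIMIT 1

Result: Soccer with sum(points) = 158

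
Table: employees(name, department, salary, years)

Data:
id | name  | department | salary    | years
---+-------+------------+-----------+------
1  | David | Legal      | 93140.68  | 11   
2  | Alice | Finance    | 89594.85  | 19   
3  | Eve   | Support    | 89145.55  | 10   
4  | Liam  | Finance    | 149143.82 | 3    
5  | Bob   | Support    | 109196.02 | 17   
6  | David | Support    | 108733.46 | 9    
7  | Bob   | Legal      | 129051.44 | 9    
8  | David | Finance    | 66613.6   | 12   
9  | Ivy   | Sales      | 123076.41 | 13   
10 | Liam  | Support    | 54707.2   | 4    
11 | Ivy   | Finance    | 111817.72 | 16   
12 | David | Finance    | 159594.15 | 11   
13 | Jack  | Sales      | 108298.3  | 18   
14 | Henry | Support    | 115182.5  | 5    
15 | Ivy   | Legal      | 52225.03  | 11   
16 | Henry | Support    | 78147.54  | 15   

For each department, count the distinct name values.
SELECT department, COUNT(DISTINCT name)
FROM employees
GROUP BY department

Result:
  Finance: 4 distinct
  Legal: 3 distinct
  Sales: 2 distinct
  Support: 5 distinct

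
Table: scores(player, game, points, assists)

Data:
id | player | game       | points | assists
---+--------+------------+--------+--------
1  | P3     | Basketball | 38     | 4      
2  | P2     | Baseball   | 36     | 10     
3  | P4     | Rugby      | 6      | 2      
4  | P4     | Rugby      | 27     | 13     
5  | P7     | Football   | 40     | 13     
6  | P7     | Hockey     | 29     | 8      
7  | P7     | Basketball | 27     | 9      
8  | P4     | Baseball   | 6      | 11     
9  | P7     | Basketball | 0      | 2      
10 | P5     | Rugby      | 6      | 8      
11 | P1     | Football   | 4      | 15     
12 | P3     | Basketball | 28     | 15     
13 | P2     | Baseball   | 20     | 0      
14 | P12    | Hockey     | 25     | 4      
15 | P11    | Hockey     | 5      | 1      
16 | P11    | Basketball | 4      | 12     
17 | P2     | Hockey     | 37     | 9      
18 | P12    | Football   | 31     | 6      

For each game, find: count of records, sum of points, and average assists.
SELECT game,
       COUNT(*) as cnt,
       SUM(points) as total_points,
       AVG(assists) as avg_assists
FROM scores
GROUP BY game

Result:
  Baseball: 3 records, 62 total points, 7.00 avg assists
  Basketball: 5 records, 97 total points, 8.40 avg assists
  Football: 3 records, 75 total points, 11.33 avg assists
  Hockey: 4 records, 96 total points, 5.50 avg assists
  Rugby: 3 records, 39 total points, 7.67 avg assists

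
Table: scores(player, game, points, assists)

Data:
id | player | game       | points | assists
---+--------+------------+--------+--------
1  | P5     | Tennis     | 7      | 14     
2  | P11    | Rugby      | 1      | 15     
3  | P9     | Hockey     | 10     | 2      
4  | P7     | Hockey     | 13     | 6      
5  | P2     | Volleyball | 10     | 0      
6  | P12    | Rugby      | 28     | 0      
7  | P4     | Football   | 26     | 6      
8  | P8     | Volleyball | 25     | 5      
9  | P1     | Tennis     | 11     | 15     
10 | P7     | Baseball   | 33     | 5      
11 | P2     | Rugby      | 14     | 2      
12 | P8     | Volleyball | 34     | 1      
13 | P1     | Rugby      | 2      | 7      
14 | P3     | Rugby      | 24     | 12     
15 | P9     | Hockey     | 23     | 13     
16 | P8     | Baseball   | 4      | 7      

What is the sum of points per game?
SELECT game, SUM(points) as result
FROM scores
GROUP BY game

Result:
  Baseball: 37
  Football: 26
  Hockey: 46
  Rugby: 69
  Tennis: 18
  Volleyball: 69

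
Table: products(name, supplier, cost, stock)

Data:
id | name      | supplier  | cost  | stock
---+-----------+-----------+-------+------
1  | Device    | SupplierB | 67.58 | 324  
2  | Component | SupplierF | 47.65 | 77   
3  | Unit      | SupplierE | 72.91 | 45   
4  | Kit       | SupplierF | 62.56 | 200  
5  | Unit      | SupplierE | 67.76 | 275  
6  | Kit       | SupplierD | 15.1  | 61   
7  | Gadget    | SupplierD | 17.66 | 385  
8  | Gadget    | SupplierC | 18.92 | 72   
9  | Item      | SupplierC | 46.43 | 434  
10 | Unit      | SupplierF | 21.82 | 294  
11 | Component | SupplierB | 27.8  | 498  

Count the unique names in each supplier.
SELECT supplier, COUNT(DISTINCT name)
FROM products
GROUP BY supplier

Result:
  SupplierB: 2 distinct
  SupplierC: 2 distinct
  SupplierD: 2 distinct
  SupplierE: 1 distinct
  SupplierF: 3 distinct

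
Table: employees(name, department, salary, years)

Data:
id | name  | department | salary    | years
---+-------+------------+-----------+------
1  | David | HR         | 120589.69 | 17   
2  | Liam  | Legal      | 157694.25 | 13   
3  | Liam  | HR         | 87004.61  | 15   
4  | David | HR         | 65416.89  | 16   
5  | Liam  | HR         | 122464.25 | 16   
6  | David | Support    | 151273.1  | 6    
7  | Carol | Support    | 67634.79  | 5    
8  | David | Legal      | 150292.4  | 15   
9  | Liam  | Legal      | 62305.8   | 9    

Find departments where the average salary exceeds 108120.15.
SELECT department, AVG(salary)
FROM employees
GROUP BY department
HAVING AVG(salary) > 108120.15

Result:
  Legal: avg=123430.82
  Support: avg=109453.95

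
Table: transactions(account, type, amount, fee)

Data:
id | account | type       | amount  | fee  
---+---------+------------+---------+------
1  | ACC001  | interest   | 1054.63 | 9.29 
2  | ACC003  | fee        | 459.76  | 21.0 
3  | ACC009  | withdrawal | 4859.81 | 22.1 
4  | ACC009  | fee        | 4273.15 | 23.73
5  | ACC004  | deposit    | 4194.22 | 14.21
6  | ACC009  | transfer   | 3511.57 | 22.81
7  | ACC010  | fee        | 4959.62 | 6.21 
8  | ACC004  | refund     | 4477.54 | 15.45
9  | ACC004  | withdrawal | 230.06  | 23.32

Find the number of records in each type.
SELECT type, COUNT(*) as count
FROM transactions
GROUP BY type

Result:
  deposit: 1
  fee: 3
  interest: 1
  refund: 1
  transfer: 1
  withdrawal: 2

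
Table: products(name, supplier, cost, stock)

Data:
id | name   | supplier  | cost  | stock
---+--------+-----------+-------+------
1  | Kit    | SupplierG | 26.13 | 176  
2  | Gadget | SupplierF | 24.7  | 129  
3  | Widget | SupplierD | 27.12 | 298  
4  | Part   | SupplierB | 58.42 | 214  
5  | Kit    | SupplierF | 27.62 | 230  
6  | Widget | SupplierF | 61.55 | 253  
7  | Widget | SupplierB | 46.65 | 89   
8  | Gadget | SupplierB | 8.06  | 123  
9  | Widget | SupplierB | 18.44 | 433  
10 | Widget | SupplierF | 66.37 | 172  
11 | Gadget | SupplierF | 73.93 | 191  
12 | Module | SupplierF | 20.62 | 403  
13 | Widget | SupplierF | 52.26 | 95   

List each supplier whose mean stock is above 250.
SELECT supplier, AVG(stock)
FROM products
GROUP BY supplier
HAVING AVG(stock) > 250

Result:
  SupplierD: avg=298.00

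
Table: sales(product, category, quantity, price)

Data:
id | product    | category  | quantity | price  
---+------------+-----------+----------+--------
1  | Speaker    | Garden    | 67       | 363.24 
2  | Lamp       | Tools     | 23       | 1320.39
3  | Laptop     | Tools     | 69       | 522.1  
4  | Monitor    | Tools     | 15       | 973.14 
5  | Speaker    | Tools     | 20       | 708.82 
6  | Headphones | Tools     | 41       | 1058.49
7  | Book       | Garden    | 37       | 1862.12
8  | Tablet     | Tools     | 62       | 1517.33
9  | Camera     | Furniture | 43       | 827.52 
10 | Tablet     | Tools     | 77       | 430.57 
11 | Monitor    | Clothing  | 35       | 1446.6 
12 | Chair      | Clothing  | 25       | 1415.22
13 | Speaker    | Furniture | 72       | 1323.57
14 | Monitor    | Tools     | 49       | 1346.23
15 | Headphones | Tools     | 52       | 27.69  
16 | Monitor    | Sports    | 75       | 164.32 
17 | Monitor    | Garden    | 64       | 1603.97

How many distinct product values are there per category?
SELECT category, COUNT(DISTINCT product)
FROM sales
GROUP BY category

Result:
  Clothing: 2 distinct
  Furniture: 2 distinct
  Garden: 3 distinct
  Sports: 1 distinct
  Tools: 6 distinct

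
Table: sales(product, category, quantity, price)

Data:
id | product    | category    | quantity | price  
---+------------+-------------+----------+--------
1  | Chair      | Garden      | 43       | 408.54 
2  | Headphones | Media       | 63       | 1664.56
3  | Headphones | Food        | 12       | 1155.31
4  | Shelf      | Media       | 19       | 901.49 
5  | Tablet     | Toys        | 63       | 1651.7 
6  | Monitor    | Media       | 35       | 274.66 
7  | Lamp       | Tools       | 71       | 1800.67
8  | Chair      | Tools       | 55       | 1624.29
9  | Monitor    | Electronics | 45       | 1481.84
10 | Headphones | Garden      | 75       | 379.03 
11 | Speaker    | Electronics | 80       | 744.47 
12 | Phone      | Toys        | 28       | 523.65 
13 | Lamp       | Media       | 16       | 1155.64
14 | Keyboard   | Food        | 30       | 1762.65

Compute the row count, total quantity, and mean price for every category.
SELECT category,
       COUNT(*) as cnt,
       SUM(quantity) as total_quantity,
       AVG(price) as avg_price
FROM sales
GROUP BY category

Result:
  Electronics: 2 records, 125 total quantity, 1113.16 avg price
  Food: 2 records, 42 total quantity, 1458.98 avg price
  Garden: 2 records, 118 total quantity, 393.79 avg price
  Media: 4 records, 133 total quantity, 999.09 avg price
  Tools: 2 records, 126 total quantity, 1712.48 avg price
  Toys: 2 records, 91 total quantity, 1087.68 avg price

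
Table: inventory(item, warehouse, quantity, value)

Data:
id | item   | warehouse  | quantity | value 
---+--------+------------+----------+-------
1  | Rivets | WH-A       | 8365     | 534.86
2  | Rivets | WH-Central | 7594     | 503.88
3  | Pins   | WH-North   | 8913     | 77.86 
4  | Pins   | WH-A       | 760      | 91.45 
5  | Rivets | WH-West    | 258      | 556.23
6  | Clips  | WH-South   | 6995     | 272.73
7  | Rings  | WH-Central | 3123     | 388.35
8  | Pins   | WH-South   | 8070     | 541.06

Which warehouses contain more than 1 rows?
SELECT warehouse, COUNT(*) as cnt
FROM inventory
GROUP BY warehouse
HAVING COUNT(*) > 1

Result:
  WH-A: 2
  WH-Central: 2
  WH-South: 2

Note: HAVING filters groups after aggregation, WHERE filters rows before.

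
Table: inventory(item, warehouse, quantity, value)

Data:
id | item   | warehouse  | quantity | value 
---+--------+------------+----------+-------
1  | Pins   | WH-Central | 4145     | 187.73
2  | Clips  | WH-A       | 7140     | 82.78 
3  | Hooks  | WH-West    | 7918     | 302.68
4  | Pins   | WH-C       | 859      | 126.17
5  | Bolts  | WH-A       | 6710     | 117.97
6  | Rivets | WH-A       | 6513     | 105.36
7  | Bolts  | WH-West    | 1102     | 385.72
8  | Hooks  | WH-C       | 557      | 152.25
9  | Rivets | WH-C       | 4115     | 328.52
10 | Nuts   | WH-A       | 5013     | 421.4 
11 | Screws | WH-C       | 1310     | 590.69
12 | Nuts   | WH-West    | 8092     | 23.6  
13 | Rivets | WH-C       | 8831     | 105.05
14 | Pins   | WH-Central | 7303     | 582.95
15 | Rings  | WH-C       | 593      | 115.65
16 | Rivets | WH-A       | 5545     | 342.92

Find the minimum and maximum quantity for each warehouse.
SELECT warehouse, MIN(quantity), MAX(quantity)
FROM inventory
GROUP BY warehouse

Result:
  WH-A: min=5013, max=7140
  WH-C: min=557, max=8831
  WH-Central: min=4145, max=7303
  WH-West: min=1102, max=8092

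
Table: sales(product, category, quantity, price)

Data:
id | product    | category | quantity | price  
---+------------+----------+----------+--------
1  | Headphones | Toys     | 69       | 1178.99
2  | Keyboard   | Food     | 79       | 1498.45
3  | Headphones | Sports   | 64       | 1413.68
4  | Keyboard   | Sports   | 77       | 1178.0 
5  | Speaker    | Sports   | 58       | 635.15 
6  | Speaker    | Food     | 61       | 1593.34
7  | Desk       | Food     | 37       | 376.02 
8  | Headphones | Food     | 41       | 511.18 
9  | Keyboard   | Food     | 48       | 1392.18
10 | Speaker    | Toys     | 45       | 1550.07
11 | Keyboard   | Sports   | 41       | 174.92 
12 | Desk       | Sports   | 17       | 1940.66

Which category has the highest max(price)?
SELECT category, MAX(price) as val
FROM sales
GROUP BY category
ORDER BY val DESC
LIMIT 1

Result: Sports with max(price) = 1940.66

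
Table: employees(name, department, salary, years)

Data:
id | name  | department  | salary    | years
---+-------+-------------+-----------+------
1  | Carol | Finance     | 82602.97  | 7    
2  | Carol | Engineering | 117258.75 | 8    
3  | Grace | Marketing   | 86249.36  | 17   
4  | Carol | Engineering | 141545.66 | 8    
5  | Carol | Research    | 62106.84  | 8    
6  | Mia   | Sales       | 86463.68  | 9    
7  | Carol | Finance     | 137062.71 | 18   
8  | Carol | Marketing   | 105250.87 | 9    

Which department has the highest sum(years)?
SELECT department, SUM(years) as val
FROM employees
GROUP BY department
ORDER BY val DESC
LIMIT 1

Result: Marketing with sum(years) = 26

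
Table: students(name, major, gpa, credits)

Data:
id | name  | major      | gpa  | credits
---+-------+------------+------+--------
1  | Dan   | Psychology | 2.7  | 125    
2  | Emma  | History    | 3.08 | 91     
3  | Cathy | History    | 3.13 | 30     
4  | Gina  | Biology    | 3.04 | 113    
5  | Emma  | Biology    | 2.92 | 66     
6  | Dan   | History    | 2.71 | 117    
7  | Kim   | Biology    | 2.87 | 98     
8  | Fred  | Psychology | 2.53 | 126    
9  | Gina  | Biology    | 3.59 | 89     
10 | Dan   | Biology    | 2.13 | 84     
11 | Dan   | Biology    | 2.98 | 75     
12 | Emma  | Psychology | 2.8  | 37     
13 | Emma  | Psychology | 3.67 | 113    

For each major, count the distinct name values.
SELECT major, COUNT(DISTINCT name)
FROM students
GROUP BY major

Result:
  Biology: 4 distinct
  History: 3 distinct
  Psychology: 3 distinct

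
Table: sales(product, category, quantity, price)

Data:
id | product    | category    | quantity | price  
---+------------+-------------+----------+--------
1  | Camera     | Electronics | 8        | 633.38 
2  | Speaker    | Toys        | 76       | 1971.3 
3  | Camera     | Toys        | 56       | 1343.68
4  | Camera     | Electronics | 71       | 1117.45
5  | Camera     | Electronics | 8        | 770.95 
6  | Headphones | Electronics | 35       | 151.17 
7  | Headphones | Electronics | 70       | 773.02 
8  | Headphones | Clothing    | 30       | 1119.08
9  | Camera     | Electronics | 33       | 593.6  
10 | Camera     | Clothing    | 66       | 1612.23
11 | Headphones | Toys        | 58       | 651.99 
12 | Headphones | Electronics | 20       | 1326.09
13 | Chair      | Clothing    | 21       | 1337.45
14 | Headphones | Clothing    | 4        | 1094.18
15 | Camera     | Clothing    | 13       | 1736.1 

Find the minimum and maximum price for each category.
SELECT category, MIN(price), MAX(price)
FROM sales
GROUP BY category

Result:
  Clothing: min=1094.18, max=1736.10
  Electronics: min=151.17, max=1326.09
  Toys: min=651.99, max=1971.30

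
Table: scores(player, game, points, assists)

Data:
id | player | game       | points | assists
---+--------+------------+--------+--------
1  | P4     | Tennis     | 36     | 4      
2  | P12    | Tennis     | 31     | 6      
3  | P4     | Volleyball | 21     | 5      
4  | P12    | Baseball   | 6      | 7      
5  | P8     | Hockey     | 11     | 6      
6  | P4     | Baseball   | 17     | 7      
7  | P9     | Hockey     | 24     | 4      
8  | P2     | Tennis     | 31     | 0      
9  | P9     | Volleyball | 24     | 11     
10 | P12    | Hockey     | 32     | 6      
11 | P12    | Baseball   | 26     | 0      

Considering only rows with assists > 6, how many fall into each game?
SELECT game, COUNT(*)
FROM scores
WHERE assists > 6
GROUP BY game

Note: WHERE filters rows before grouping.

Result:
  Baseball: 2
  Volleyball: 1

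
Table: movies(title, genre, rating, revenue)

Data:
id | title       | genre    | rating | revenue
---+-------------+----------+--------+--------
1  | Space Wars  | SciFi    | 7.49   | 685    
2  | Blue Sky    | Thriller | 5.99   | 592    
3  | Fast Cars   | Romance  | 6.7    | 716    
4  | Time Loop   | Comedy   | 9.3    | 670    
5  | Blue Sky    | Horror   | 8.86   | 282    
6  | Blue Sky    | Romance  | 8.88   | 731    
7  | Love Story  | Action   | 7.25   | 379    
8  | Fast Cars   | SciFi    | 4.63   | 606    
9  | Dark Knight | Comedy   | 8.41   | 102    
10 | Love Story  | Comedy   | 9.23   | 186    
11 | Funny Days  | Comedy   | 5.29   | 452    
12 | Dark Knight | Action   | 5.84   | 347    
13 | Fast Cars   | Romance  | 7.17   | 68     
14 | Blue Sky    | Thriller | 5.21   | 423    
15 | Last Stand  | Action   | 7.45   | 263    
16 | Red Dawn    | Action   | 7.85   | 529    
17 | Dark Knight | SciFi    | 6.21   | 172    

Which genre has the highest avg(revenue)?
SELECT genre, AVG(revenue) as val
FROM movies
GROUP BY genre
ORDER BY val DESC
LIMIT 1

Result: Thriller with avg(revenue) = 507.50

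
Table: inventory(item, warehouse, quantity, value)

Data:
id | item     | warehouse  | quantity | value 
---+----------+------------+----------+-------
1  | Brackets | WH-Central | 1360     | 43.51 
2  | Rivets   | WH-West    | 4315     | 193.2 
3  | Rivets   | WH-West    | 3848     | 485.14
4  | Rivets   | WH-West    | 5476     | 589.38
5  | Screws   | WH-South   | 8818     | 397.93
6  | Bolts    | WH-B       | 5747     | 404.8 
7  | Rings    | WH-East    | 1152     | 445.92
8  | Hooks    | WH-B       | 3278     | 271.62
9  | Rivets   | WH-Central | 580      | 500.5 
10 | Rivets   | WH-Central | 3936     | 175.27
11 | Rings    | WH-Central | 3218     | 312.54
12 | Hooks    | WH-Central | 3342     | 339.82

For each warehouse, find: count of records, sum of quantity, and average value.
SELECT warehouse,
       COUNT(*) as cnt,
       SUM(quantity) as total_quantity,
       AVG(value) as avg_value
FROM inventory
GROUP BY warehouse

Result:
  WH-B: 2 records, 9025 total quantity, 338.21 avg value
  WH-Central: 5 records, 12436 total quantity, 274.33 avg value
  WH-East: 1 records, 1152 total quantity, 445.92 avg value
  WH-South: 1 records, 8818 total quantity, 397.93 avg value
  WH-West: 3 records, 13639 total quantity, 422.57 avg value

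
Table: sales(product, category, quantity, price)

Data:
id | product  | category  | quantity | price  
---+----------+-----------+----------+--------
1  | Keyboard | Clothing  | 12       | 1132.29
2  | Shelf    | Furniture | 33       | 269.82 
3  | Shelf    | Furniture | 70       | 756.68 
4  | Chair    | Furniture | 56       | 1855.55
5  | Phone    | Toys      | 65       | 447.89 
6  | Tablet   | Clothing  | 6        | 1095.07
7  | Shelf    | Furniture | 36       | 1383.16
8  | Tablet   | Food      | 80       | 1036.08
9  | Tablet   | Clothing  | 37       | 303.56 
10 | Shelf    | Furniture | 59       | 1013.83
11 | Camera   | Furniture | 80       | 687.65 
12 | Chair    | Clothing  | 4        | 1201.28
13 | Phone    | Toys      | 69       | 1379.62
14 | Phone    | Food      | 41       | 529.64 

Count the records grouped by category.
SELECT category, COUNT(*) as count
FROM sales
GROUP BY category

Result:
  Clothing: 4
  Food: 2
  Furniture: 6
  Toys: 2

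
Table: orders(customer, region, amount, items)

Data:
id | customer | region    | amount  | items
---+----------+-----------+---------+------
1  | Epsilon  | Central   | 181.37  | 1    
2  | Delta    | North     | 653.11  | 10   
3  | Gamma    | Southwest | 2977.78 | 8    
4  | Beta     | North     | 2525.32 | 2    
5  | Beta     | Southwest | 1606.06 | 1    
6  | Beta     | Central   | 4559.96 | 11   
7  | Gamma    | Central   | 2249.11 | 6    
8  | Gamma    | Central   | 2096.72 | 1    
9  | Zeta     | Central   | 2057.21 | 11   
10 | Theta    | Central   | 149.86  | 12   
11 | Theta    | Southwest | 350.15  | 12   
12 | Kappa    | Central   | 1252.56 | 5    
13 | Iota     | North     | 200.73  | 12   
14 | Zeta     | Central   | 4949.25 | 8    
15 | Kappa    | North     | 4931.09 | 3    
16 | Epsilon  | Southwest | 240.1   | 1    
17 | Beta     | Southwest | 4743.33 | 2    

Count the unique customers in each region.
SELECT region, COUNT(DISTINCT customer)
FROM orders
GROUP BY region

Result:
  Central: 6 distinct
  North: 4 distinct
  Southwest: 4 distinct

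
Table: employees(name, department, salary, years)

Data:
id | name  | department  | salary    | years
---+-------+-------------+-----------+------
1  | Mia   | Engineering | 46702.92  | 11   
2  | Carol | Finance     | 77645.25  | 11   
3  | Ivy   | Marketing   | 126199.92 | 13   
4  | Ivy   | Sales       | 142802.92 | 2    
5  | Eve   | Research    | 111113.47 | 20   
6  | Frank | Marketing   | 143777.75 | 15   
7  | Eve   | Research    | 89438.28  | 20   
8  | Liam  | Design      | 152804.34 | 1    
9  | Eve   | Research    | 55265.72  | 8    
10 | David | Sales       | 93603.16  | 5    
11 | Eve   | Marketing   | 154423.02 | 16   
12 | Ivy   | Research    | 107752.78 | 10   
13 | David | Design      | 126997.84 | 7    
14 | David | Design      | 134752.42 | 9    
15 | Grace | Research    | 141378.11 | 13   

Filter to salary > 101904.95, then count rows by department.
SELECT department, COUNT(*)
FROM employees
WHERE salary > 101904.95
GROUP BY department

Note: WHERE filters rows before grouping.

Result:
  Design: 3
  Marketing: 3
  Research: 3
  Sales: 1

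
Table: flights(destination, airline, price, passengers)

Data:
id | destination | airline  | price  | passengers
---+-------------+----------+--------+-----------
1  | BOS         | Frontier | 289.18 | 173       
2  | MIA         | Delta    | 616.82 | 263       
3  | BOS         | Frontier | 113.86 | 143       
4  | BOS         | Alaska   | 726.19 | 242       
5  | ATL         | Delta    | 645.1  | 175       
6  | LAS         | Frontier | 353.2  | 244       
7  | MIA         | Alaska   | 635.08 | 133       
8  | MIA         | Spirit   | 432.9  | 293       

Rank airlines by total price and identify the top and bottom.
SELECT airline, SUM(price)
FROM flights
GROUP BY airline
ORDER BY SUM(price)

All groups:
  Spirit: 432.90
  Frontier: 756.24
  Delta: 1261.92
  Alaska: 1361.27

Highest: Alaska (1361.27)
Lowest: Spirit (432.90)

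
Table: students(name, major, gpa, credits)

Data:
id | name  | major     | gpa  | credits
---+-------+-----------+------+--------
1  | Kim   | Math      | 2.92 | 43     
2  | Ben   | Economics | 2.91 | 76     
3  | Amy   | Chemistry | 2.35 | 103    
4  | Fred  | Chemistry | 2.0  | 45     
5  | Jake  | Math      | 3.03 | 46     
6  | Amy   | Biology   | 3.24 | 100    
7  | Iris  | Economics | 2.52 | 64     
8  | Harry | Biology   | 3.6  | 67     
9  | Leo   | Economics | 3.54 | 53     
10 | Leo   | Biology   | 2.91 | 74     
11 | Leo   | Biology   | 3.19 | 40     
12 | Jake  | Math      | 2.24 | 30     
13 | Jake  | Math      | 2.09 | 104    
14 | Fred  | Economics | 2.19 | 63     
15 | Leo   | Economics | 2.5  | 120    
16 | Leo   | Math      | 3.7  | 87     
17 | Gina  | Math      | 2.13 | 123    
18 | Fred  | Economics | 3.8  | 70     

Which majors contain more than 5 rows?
SELECT major, COUNT(*) as cnt
FROM students
GROUP BY major
HAVING COUNT(*) > 5

Result:
  Economics: 6
  Math: 6

Note: HAVING filters groups after aggregation, WHERE filters rows before.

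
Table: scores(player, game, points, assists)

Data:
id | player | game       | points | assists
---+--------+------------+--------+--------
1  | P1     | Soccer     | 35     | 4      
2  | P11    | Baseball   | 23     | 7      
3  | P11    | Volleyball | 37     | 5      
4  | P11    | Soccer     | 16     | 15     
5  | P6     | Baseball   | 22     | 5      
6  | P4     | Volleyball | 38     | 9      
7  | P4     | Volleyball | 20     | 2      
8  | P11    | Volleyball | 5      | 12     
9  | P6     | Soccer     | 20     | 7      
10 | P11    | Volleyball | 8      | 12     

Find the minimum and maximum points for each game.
SELECT game, MIN(points), MAX(points)
FROM scores
GROUP BY game

Result:
  Baseball: min=22, max=23
  Soccer: min=16, max=35
  Volleyball: min=5, max=38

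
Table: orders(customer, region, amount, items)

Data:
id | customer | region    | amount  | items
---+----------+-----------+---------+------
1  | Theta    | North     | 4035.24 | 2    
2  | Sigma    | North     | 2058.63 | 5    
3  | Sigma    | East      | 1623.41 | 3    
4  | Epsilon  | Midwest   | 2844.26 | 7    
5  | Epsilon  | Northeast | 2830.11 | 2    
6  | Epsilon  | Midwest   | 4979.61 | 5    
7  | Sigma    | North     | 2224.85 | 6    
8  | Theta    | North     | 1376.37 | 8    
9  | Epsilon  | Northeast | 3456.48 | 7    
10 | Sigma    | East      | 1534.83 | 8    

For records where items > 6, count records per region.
SELECT region, COUNT(*)
FROM orders
WHERE items > 6
GROUP BY region

Note: WHERE filters rows before grouping.

Result:
  East: 1
  Midwest: 1
  North: 1
  Northeast: 1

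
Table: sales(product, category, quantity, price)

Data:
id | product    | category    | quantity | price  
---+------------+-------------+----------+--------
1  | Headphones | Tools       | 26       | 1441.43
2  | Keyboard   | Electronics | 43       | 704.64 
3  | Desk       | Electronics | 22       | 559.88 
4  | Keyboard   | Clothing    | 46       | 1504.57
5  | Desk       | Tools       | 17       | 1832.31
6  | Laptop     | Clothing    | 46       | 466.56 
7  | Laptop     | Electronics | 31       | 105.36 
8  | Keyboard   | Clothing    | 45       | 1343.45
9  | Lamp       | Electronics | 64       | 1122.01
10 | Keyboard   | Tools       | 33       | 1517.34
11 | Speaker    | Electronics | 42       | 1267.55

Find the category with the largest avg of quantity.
SELECT category, AVG(quantity) as val
FROM sales
GROUP BY category
ORDER BY val DESC
LIMIT 1

Result: Clothing with avg(quantity) = 45.67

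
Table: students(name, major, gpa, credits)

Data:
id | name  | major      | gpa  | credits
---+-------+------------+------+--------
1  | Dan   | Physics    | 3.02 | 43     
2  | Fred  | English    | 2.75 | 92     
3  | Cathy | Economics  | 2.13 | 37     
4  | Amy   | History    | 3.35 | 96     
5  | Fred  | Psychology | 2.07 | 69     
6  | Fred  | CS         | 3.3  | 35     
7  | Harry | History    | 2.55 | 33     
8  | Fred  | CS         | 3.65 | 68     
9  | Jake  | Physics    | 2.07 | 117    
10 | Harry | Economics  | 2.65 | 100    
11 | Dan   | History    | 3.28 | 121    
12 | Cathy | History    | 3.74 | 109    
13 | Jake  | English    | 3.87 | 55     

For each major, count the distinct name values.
SELECT major, COUNT(DISTINCT name)
FROM students
GROUP BY major

Result:
  CS: 1 distinct
  Economics: 2 distinct
  English: 2 distinct
  History: 4 distinct
  Physics: 2 distinct
  Psychology: 1 distinct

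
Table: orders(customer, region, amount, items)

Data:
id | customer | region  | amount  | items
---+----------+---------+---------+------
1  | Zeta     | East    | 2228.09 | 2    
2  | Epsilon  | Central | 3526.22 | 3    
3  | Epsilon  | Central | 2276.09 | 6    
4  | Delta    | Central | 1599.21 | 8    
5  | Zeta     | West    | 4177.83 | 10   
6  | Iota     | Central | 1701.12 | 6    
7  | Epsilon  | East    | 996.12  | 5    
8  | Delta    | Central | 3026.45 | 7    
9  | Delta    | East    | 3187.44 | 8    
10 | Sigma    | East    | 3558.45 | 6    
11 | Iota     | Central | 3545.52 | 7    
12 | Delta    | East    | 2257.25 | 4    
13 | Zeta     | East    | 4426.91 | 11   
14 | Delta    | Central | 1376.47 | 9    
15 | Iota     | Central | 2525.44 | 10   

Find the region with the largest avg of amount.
SELECT region, AVG(amount) as val
FROM orders
GROUP BY region
ORDER BY val DESC
LIMIT 1

Result: West with avg(amount) = 4177.83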